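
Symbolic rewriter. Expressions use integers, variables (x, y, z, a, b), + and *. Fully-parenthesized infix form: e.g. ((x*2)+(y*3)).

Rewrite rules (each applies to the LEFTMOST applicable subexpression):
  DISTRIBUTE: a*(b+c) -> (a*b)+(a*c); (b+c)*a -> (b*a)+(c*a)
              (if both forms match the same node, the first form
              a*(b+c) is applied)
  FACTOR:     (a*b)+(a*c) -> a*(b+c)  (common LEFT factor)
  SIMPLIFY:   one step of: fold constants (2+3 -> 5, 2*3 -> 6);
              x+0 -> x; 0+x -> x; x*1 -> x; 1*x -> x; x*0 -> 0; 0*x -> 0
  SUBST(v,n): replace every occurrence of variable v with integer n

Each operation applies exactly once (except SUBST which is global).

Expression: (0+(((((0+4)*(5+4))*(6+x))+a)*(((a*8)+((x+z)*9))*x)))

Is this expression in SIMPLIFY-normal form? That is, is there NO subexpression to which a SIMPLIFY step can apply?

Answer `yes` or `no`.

Answer: no

Derivation:
Expression: (0+(((((0+4)*(5+4))*(6+x))+a)*(((a*8)+((x+z)*9))*x)))
Scanning for simplifiable subexpressions (pre-order)...
  at root: (0+(((((0+4)*(5+4))*(6+x))+a)*(((a*8)+((x+z)*9))*x))) (SIMPLIFIABLE)
  at R: (((((0+4)*(5+4))*(6+x))+a)*(((a*8)+((x+z)*9))*x)) (not simplifiable)
  at RL: ((((0+4)*(5+4))*(6+x))+a) (not simplifiable)
  at RLL: (((0+4)*(5+4))*(6+x)) (not simplifiable)
  at RLLL: ((0+4)*(5+4)) (not simplifiable)
  at RLLLL: (0+4) (SIMPLIFIABLE)
  at RLLLR: (5+4) (SIMPLIFIABLE)
  at RLLR: (6+x) (not simplifiable)
  at RR: (((a*8)+((x+z)*9))*x) (not simplifiable)
  at RRL: ((a*8)+((x+z)*9)) (not simplifiable)
  at RRLL: (a*8) (not simplifiable)
  at RRLR: ((x+z)*9) (not simplifiable)
  at RRLRL: (x+z) (not simplifiable)
Found simplifiable subexpr at path root: (0+(((((0+4)*(5+4))*(6+x))+a)*(((a*8)+((x+z)*9))*x)))
One SIMPLIFY step would give: (((((0+4)*(5+4))*(6+x))+a)*(((a*8)+((x+z)*9))*x))
-> NOT in normal form.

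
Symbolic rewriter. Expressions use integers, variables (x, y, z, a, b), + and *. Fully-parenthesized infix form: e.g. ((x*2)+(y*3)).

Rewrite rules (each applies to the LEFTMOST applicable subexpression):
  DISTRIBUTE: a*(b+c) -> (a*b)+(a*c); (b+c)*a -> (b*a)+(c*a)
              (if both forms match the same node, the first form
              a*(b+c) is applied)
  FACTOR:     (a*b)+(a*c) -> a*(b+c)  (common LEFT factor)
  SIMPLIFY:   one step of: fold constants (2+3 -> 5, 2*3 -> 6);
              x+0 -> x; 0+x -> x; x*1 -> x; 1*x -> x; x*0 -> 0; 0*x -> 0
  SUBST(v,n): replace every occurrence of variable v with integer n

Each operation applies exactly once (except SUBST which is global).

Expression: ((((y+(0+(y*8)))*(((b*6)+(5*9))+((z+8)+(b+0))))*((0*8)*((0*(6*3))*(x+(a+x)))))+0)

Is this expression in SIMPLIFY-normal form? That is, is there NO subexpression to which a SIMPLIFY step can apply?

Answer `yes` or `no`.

Expression: ((((y+(0+(y*8)))*(((b*6)+(5*9))+((z+8)+(b+0))))*((0*8)*((0*(6*3))*(x+(a+x)))))+0)
Scanning for simplifiable subexpressions (pre-order)...
  at root: ((((y+(0+(y*8)))*(((b*6)+(5*9))+((z+8)+(b+0))))*((0*8)*((0*(6*3))*(x+(a+x)))))+0) (SIMPLIFIABLE)
  at L: (((y+(0+(y*8)))*(((b*6)+(5*9))+((z+8)+(b+0))))*((0*8)*((0*(6*3))*(x+(a+x))))) (not simplifiable)
  at LL: ((y+(0+(y*8)))*(((b*6)+(5*9))+((z+8)+(b+0)))) (not simplifiable)
  at LLL: (y+(0+(y*8))) (not simplifiable)
  at LLLR: (0+(y*8)) (SIMPLIFIABLE)
  at LLLRR: (y*8) (not simplifiable)
  at LLR: (((b*6)+(5*9))+((z+8)+(b+0))) (not simplifiable)
  at LLRL: ((b*6)+(5*9)) (not simplifiable)
  at LLRLL: (b*6) (not simplifiable)
  at LLRLR: (5*9) (SIMPLIFIABLE)
  at LLRR: ((z+8)+(b+0)) (not simplifiable)
  at LLRRL: (z+8) (not simplifiable)
  at LLRRR: (b+0) (SIMPLIFIABLE)
  at LR: ((0*8)*((0*(6*3))*(x+(a+x)))) (not simplifiable)
  at LRL: (0*8) (SIMPLIFIABLE)
  at LRR: ((0*(6*3))*(x+(a+x))) (not simplifiable)
  at LRRL: (0*(6*3)) (SIMPLIFIABLE)
  at LRRLR: (6*3) (SIMPLIFIABLE)
  at LRRR: (x+(a+x)) (not simplifiable)
  at LRRRR: (a+x) (not simplifiable)
Found simplifiable subexpr at path root: ((((y+(0+(y*8)))*(((b*6)+(5*9))+((z+8)+(b+0))))*((0*8)*((0*(6*3))*(x+(a+x)))))+0)
One SIMPLIFY step would give: (((y+(0+(y*8)))*(((b*6)+(5*9))+((z+8)+(b+0))))*((0*8)*((0*(6*3))*(x+(a+x)))))
-> NOT in normal form.

Answer: no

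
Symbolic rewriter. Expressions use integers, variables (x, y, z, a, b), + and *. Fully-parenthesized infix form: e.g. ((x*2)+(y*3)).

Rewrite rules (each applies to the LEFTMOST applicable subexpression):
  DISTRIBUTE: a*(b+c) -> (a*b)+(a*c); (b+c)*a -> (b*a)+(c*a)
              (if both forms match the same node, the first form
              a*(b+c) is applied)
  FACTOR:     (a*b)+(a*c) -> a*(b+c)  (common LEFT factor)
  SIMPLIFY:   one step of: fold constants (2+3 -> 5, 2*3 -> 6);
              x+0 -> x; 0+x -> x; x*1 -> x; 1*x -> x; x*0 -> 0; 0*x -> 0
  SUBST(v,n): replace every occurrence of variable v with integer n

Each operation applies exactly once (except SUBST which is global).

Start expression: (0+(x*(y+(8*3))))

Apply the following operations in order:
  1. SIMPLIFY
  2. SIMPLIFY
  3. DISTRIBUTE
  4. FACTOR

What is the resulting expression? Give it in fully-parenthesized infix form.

Start: (0+(x*(y+(8*3))))
Apply SIMPLIFY at root (target: (0+(x*(y+(8*3))))): (0+(x*(y+(8*3)))) -> (x*(y+(8*3)))
Apply SIMPLIFY at RR (target: (8*3)): (x*(y+(8*3))) -> (x*(y+24))
Apply DISTRIBUTE at root (target: (x*(y+24))): (x*(y+24)) -> ((x*y)+(x*24))
Apply FACTOR at root (target: ((x*y)+(x*24))): ((x*y)+(x*24)) -> (x*(y+24))

Answer: (x*(y+24))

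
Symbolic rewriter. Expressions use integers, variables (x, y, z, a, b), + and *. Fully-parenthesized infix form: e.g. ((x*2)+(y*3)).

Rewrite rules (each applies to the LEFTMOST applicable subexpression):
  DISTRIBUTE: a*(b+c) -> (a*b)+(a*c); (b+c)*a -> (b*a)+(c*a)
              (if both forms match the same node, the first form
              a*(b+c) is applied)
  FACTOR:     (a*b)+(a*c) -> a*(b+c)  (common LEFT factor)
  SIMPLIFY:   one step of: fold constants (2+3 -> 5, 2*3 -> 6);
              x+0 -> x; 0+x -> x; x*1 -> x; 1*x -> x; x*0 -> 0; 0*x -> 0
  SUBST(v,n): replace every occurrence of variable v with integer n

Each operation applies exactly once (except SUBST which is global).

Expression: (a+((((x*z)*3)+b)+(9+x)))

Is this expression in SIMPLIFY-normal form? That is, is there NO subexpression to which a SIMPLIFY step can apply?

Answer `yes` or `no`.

Expression: (a+((((x*z)*3)+b)+(9+x)))
Scanning for simplifiable subexpressions (pre-order)...
  at root: (a+((((x*z)*3)+b)+(9+x))) (not simplifiable)
  at R: ((((x*z)*3)+b)+(9+x)) (not simplifiable)
  at RL: (((x*z)*3)+b) (not simplifiable)
  at RLL: ((x*z)*3) (not simplifiable)
  at RLLL: (x*z) (not simplifiable)
  at RR: (9+x) (not simplifiable)
Result: no simplifiable subexpression found -> normal form.

Answer: yes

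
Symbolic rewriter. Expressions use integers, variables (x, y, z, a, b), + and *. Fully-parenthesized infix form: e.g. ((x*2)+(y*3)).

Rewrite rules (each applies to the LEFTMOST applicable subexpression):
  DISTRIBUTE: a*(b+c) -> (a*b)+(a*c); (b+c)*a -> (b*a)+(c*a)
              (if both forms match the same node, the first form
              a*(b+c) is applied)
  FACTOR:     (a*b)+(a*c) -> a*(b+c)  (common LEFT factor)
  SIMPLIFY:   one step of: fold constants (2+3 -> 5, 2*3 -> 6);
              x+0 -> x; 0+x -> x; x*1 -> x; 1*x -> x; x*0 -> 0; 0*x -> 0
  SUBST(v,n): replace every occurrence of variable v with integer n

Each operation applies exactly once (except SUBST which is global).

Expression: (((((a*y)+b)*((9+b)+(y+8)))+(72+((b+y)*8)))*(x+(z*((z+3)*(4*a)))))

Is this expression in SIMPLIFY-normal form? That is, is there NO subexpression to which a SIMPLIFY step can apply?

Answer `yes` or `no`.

Expression: (((((a*y)+b)*((9+b)+(y+8)))+(72+((b+y)*8)))*(x+(z*((z+3)*(4*a)))))
Scanning for simplifiable subexpressions (pre-order)...
  at root: (((((a*y)+b)*((9+b)+(y+8)))+(72+((b+y)*8)))*(x+(z*((z+3)*(4*a))))) (not simplifiable)
  at L: ((((a*y)+b)*((9+b)+(y+8)))+(72+((b+y)*8))) (not simplifiable)
  at LL: (((a*y)+b)*((9+b)+(y+8))) (not simplifiable)
  at LLL: ((a*y)+b) (not simplifiable)
  at LLLL: (a*y) (not simplifiable)
  at LLR: ((9+b)+(y+8)) (not simplifiable)
  at LLRL: (9+b) (not simplifiable)
  at LLRR: (y+8) (not simplifiable)
  at LR: (72+((b+y)*8)) (not simplifiable)
  at LRR: ((b+y)*8) (not simplifiable)
  at LRRL: (b+y) (not simplifiable)
  at R: (x+(z*((z+3)*(4*a)))) (not simplifiable)
  at RR: (z*((z+3)*(4*a))) (not simplifiable)
  at RRR: ((z+3)*(4*a)) (not simplifiable)
  at RRRL: (z+3) (not simplifiable)
  at RRRR: (4*a) (not simplifiable)
Result: no simplifiable subexpression found -> normal form.

Answer: yes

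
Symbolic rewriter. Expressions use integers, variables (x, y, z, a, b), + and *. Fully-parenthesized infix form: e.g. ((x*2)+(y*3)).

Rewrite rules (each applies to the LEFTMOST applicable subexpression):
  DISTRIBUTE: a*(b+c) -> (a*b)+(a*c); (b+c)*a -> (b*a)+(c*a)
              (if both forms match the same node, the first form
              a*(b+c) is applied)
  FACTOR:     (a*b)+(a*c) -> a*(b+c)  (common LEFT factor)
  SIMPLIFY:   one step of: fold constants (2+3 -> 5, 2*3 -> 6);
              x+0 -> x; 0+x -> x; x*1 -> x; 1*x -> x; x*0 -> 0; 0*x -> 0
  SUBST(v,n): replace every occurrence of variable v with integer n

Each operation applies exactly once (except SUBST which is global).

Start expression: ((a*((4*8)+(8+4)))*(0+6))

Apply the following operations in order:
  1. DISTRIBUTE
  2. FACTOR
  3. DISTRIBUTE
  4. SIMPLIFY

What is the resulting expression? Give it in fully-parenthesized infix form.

Answer: (0+((a*((4*8)+(8+4)))*6))

Derivation:
Start: ((a*((4*8)+(8+4)))*(0+6))
Apply DISTRIBUTE at root (target: ((a*((4*8)+(8+4)))*(0+6))): ((a*((4*8)+(8+4)))*(0+6)) -> (((a*((4*8)+(8+4)))*0)+((a*((4*8)+(8+4)))*6))
Apply FACTOR at root (target: (((a*((4*8)+(8+4)))*0)+((a*((4*8)+(8+4)))*6))): (((a*((4*8)+(8+4)))*0)+((a*((4*8)+(8+4)))*6)) -> ((a*((4*8)+(8+4)))*(0+6))
Apply DISTRIBUTE at root (target: ((a*((4*8)+(8+4)))*(0+6))): ((a*((4*8)+(8+4)))*(0+6)) -> (((a*((4*8)+(8+4)))*0)+((a*((4*8)+(8+4)))*6))
Apply SIMPLIFY at L (target: ((a*((4*8)+(8+4)))*0)): (((a*((4*8)+(8+4)))*0)+((a*((4*8)+(8+4)))*6)) -> (0+((a*((4*8)+(8+4)))*6))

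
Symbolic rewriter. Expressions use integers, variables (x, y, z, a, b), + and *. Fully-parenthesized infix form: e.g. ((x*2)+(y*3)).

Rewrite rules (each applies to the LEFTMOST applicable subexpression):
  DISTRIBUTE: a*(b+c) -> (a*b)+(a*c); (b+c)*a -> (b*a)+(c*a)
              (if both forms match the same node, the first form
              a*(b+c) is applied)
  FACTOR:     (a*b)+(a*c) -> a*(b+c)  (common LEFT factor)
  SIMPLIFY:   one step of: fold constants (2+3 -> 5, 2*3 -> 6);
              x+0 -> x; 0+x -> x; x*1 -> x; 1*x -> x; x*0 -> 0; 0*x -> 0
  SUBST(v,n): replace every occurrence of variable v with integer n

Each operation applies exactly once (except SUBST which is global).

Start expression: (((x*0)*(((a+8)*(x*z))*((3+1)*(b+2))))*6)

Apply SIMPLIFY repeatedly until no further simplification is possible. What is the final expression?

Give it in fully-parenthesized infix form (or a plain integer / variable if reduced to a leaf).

Start: (((x*0)*(((a+8)*(x*z))*((3+1)*(b+2))))*6)
Step 1: at LL: (x*0) -> 0; overall: (((x*0)*(((a+8)*(x*z))*((3+1)*(b+2))))*6) -> ((0*(((a+8)*(x*z))*((3+1)*(b+2))))*6)
Step 2: at L: (0*(((a+8)*(x*z))*((3+1)*(b+2)))) -> 0; overall: ((0*(((a+8)*(x*z))*((3+1)*(b+2))))*6) -> (0*6)
Step 3: at root: (0*6) -> 0; overall: (0*6) -> 0
Fixed point: 0

Answer: 0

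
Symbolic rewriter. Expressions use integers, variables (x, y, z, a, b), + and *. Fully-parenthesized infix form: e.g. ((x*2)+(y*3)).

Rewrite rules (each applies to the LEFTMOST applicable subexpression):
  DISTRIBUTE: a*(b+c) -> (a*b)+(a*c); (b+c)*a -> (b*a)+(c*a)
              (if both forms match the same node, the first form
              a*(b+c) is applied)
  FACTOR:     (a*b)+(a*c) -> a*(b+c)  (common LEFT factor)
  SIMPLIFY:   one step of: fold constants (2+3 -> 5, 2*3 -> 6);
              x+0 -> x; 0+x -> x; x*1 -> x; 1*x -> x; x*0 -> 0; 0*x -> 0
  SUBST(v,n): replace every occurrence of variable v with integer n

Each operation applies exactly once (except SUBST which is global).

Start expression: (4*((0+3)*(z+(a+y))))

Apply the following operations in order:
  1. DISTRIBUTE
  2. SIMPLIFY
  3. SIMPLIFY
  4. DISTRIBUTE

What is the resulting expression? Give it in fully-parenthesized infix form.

Start: (4*((0+3)*(z+(a+y))))
Apply DISTRIBUTE at R (target: ((0+3)*(z+(a+y)))): (4*((0+3)*(z+(a+y)))) -> (4*(((0+3)*z)+((0+3)*(a+y))))
Apply SIMPLIFY at RLL (target: (0+3)): (4*(((0+3)*z)+((0+3)*(a+y)))) -> (4*((3*z)+((0+3)*(a+y))))
Apply SIMPLIFY at RRL (target: (0+3)): (4*((3*z)+((0+3)*(a+y)))) -> (4*((3*z)+(3*(a+y))))
Apply DISTRIBUTE at root (target: (4*((3*z)+(3*(a+y))))): (4*((3*z)+(3*(a+y)))) -> ((4*(3*z))+(4*(3*(a+y))))

Answer: ((4*(3*z))+(4*(3*(a+y))))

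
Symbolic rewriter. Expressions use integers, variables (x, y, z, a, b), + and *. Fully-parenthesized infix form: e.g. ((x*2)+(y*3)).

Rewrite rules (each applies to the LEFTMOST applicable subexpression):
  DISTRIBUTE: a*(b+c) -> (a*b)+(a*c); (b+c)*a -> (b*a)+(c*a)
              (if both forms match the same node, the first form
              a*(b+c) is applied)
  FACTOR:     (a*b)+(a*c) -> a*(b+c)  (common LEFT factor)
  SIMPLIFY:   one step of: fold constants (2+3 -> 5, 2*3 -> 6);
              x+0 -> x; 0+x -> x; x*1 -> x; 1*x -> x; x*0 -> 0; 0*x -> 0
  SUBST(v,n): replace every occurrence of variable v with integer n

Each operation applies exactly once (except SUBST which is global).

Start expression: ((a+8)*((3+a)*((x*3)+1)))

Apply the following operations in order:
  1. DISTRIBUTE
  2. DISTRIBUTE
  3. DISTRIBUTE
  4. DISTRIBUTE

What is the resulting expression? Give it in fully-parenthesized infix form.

Start: ((a+8)*((3+a)*((x*3)+1)))
Apply DISTRIBUTE at root (target: ((a+8)*((3+a)*((x*3)+1)))): ((a+8)*((3+a)*((x*3)+1))) -> ((a*((3+a)*((x*3)+1)))+(8*((3+a)*((x*3)+1))))
Apply DISTRIBUTE at LR (target: ((3+a)*((x*3)+1))): ((a*((3+a)*((x*3)+1)))+(8*((3+a)*((x*3)+1)))) -> ((a*(((3+a)*(x*3))+((3+a)*1)))+(8*((3+a)*((x*3)+1))))
Apply DISTRIBUTE at L (target: (a*(((3+a)*(x*3))+((3+a)*1)))): ((a*(((3+a)*(x*3))+((3+a)*1)))+(8*((3+a)*((x*3)+1)))) -> (((a*((3+a)*(x*3)))+(a*((3+a)*1)))+(8*((3+a)*((x*3)+1))))
Apply DISTRIBUTE at LLR (target: ((3+a)*(x*3))): (((a*((3+a)*(x*3)))+(a*((3+a)*1)))+(8*((3+a)*((x*3)+1)))) -> (((a*((3*(x*3))+(a*(x*3))))+(a*((3+a)*1)))+(8*((3+a)*((x*3)+1))))

Answer: (((a*((3*(x*3))+(a*(x*3))))+(a*((3+a)*1)))+(8*((3+a)*((x*3)+1))))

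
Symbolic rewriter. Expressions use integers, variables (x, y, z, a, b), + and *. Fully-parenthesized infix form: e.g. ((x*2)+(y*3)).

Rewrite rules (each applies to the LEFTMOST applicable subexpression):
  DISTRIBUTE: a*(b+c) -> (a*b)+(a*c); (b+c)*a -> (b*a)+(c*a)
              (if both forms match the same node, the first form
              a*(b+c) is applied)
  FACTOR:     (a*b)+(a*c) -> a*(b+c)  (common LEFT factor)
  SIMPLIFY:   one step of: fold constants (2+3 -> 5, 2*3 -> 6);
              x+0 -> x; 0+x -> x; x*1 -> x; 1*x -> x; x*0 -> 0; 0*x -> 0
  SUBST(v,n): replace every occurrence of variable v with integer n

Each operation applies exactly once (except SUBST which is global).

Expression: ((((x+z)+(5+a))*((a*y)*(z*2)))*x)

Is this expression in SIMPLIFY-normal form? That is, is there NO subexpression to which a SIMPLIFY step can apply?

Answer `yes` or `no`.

Expression: ((((x+z)+(5+a))*((a*y)*(z*2)))*x)
Scanning for simplifiable subexpressions (pre-order)...
  at root: ((((x+z)+(5+a))*((a*y)*(z*2)))*x) (not simplifiable)
  at L: (((x+z)+(5+a))*((a*y)*(z*2))) (not simplifiable)
  at LL: ((x+z)+(5+a)) (not simplifiable)
  at LLL: (x+z) (not simplifiable)
  at LLR: (5+a) (not simplifiable)
  at LR: ((a*y)*(z*2)) (not simplifiable)
  at LRL: (a*y) (not simplifiable)
  at LRR: (z*2) (not simplifiable)
Result: no simplifiable subexpression found -> normal form.

Answer: yes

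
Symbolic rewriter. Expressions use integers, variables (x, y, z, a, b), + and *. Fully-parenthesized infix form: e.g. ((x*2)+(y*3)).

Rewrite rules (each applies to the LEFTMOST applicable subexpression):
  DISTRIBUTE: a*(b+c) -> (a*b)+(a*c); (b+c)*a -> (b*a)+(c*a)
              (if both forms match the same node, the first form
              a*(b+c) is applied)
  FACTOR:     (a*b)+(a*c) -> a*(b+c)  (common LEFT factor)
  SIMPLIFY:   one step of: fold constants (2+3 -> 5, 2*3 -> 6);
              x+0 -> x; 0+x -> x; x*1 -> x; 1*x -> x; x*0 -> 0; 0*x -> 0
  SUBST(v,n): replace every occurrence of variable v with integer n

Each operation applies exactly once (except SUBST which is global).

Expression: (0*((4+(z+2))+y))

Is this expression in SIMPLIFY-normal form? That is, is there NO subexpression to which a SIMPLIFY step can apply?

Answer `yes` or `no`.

Answer: no

Derivation:
Expression: (0*((4+(z+2))+y))
Scanning for simplifiable subexpressions (pre-order)...
  at root: (0*((4+(z+2))+y)) (SIMPLIFIABLE)
  at R: ((4+(z+2))+y) (not simplifiable)
  at RL: (4+(z+2)) (not simplifiable)
  at RLR: (z+2) (not simplifiable)
Found simplifiable subexpr at path root: (0*((4+(z+2))+y))
One SIMPLIFY step would give: 0
-> NOT in normal form.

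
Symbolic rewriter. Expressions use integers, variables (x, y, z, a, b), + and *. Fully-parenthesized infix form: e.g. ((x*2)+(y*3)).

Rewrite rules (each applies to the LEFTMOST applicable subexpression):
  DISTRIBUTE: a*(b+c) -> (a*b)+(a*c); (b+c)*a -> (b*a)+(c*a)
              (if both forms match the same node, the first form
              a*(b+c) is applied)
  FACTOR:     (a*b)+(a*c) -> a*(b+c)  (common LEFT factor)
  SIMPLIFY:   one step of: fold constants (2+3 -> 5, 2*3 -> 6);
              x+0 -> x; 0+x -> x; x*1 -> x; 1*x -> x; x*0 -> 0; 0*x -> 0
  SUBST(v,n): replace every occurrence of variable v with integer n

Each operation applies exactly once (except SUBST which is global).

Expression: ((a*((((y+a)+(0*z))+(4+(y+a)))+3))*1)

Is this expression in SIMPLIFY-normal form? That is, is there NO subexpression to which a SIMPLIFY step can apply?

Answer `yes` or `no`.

Answer: no

Derivation:
Expression: ((a*((((y+a)+(0*z))+(4+(y+a)))+3))*1)
Scanning for simplifiable subexpressions (pre-order)...
  at root: ((a*((((y+a)+(0*z))+(4+(y+a)))+3))*1) (SIMPLIFIABLE)
  at L: (a*((((y+a)+(0*z))+(4+(y+a)))+3)) (not simplifiable)
  at LR: ((((y+a)+(0*z))+(4+(y+a)))+3) (not simplifiable)
  at LRL: (((y+a)+(0*z))+(4+(y+a))) (not simplifiable)
  at LRLL: ((y+a)+(0*z)) (not simplifiable)
  at LRLLL: (y+a) (not simplifiable)
  at LRLLR: (0*z) (SIMPLIFIABLE)
  at LRLR: (4+(y+a)) (not simplifiable)
  at LRLRR: (y+a) (not simplifiable)
Found simplifiable subexpr at path root: ((a*((((y+a)+(0*z))+(4+(y+a)))+3))*1)
One SIMPLIFY step would give: (a*((((y+a)+(0*z))+(4+(y+a)))+3))
-> NOT in normal form.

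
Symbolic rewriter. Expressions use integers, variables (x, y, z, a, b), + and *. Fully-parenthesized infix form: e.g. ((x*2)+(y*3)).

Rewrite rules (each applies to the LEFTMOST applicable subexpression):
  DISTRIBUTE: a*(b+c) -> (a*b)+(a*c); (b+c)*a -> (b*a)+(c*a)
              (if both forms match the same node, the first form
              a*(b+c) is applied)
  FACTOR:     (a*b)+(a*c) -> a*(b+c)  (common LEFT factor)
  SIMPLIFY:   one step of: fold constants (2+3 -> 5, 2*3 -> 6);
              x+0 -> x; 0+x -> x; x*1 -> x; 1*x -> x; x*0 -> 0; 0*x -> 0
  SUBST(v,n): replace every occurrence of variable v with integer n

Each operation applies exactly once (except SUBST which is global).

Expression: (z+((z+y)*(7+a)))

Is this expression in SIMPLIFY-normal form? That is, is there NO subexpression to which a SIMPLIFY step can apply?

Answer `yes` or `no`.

Expression: (z+((z+y)*(7+a)))
Scanning for simplifiable subexpressions (pre-order)...
  at root: (z+((z+y)*(7+a))) (not simplifiable)
  at R: ((z+y)*(7+a)) (not simplifiable)
  at RL: (z+y) (not simplifiable)
  at RR: (7+a) (not simplifiable)
Result: no simplifiable subexpression found -> normal form.

Answer: yes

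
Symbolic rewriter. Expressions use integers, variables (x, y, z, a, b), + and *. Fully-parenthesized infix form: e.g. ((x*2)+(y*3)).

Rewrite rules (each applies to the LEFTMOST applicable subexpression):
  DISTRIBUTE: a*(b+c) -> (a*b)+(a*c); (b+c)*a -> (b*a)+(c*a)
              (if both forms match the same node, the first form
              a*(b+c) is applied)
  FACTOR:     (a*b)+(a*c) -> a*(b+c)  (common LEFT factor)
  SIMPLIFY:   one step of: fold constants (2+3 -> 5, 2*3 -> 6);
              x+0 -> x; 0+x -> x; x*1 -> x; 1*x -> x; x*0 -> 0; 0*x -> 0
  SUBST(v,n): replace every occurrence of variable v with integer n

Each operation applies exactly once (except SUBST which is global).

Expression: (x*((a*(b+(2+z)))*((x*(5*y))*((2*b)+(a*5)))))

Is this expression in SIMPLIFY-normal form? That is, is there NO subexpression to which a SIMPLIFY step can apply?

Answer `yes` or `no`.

Answer: yes

Derivation:
Expression: (x*((a*(b+(2+z)))*((x*(5*y))*((2*b)+(a*5)))))
Scanning for simplifiable subexpressions (pre-order)...
  at root: (x*((a*(b+(2+z)))*((x*(5*y))*((2*b)+(a*5))))) (not simplifiable)
  at R: ((a*(b+(2+z)))*((x*(5*y))*((2*b)+(a*5)))) (not simplifiable)
  at RL: (a*(b+(2+z))) (not simplifiable)
  at RLR: (b+(2+z)) (not simplifiable)
  at RLRR: (2+z) (not simplifiable)
  at RR: ((x*(5*y))*((2*b)+(a*5))) (not simplifiable)
  at RRL: (x*(5*y)) (not simplifiable)
  at RRLR: (5*y) (not simplifiable)
  at RRR: ((2*b)+(a*5)) (not simplifiable)
  at RRRL: (2*b) (not simplifiable)
  at RRRR: (a*5) (not simplifiable)
Result: no simplifiable subexpression found -> normal form.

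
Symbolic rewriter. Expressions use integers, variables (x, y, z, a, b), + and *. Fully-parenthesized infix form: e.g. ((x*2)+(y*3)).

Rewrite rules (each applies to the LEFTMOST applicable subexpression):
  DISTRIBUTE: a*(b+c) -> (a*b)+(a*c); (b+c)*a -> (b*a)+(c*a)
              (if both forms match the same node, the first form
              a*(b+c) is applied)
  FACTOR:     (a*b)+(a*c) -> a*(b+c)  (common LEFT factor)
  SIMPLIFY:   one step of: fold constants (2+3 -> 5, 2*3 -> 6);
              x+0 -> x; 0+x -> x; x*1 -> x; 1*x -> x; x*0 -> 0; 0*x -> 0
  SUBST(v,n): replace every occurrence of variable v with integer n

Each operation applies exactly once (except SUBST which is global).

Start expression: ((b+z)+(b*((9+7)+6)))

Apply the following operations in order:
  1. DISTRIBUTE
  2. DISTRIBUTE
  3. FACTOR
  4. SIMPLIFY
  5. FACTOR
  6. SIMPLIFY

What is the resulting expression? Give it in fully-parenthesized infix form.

Answer: ((b+z)+(b*22))

Derivation:
Start: ((b+z)+(b*((9+7)+6)))
Apply DISTRIBUTE at R (target: (b*((9+7)+6))): ((b+z)+(b*((9+7)+6))) -> ((b+z)+((b*(9+7))+(b*6)))
Apply DISTRIBUTE at RL (target: (b*(9+7))): ((b+z)+((b*(9+7))+(b*6))) -> ((b+z)+(((b*9)+(b*7))+(b*6)))
Apply FACTOR at RL (target: ((b*9)+(b*7))): ((b+z)+(((b*9)+(b*7))+(b*6))) -> ((b+z)+((b*(9+7))+(b*6)))
Apply SIMPLIFY at RLR (target: (9+7)): ((b+z)+((b*(9+7))+(b*6))) -> ((b+z)+((b*16)+(b*6)))
Apply FACTOR at R (target: ((b*16)+(b*6))): ((b+z)+((b*16)+(b*6))) -> ((b+z)+(b*(16+6)))
Apply SIMPLIFY at RR (target: (16+6)): ((b+z)+(b*(16+6))) -> ((b+z)+(b*22))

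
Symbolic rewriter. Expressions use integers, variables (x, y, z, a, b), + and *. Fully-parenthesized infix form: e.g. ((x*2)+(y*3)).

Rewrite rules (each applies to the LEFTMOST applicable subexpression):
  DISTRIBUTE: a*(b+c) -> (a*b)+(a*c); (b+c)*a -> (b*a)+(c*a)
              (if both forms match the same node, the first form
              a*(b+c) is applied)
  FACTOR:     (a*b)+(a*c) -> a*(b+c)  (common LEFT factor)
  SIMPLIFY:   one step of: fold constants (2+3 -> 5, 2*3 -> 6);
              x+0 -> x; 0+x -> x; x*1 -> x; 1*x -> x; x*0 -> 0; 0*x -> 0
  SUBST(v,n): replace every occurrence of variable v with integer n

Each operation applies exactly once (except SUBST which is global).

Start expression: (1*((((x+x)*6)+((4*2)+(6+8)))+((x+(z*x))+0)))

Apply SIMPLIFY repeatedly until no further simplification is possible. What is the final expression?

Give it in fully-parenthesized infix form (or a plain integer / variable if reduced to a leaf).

Answer: ((((x+x)*6)+22)+(x+(z*x)))

Derivation:
Start: (1*((((x+x)*6)+((4*2)+(6+8)))+((x+(z*x))+0)))
Step 1: at root: (1*((((x+x)*6)+((4*2)+(6+8)))+((x+(z*x))+0))) -> ((((x+x)*6)+((4*2)+(6+8)))+((x+(z*x))+0)); overall: (1*((((x+x)*6)+((4*2)+(6+8)))+((x+(z*x))+0))) -> ((((x+x)*6)+((4*2)+(6+8)))+((x+(z*x))+0))
Step 2: at LRL: (4*2) -> 8; overall: ((((x+x)*6)+((4*2)+(6+8)))+((x+(z*x))+0)) -> ((((x+x)*6)+(8+(6+8)))+((x+(z*x))+0))
Step 3: at LRR: (6+8) -> 14; overall: ((((x+x)*6)+(8+(6+8)))+((x+(z*x))+0)) -> ((((x+x)*6)+(8+14))+((x+(z*x))+0))
Step 4: at LR: (8+14) -> 22; overall: ((((x+x)*6)+(8+14))+((x+(z*x))+0)) -> ((((x+x)*6)+22)+((x+(z*x))+0))
Step 5: at R: ((x+(z*x))+0) -> (x+(z*x)); overall: ((((x+x)*6)+22)+((x+(z*x))+0)) -> ((((x+x)*6)+22)+(x+(z*x)))
Fixed point: ((((x+x)*6)+22)+(x+(z*x)))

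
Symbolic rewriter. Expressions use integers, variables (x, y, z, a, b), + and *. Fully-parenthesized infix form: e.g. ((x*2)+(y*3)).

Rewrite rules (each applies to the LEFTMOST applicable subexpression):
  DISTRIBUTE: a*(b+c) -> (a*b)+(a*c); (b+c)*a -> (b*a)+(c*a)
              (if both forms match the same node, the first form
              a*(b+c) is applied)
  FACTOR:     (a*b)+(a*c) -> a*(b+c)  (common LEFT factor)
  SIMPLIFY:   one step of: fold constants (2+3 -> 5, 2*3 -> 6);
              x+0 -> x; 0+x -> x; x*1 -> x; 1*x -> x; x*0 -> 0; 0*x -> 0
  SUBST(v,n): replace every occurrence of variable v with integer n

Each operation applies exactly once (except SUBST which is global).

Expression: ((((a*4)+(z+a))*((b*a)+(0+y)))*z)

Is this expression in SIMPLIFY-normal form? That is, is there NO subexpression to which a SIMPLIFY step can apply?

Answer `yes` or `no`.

Answer: no

Derivation:
Expression: ((((a*4)+(z+a))*((b*a)+(0+y)))*z)
Scanning for simplifiable subexpressions (pre-order)...
  at root: ((((a*4)+(z+a))*((b*a)+(0+y)))*z) (not simplifiable)
  at L: (((a*4)+(z+a))*((b*a)+(0+y))) (not simplifiable)
  at LL: ((a*4)+(z+a)) (not simplifiable)
  at LLL: (a*4) (not simplifiable)
  at LLR: (z+a) (not simplifiable)
  at LR: ((b*a)+(0+y)) (not simplifiable)
  at LRL: (b*a) (not simplifiable)
  at LRR: (0+y) (SIMPLIFIABLE)
Found simplifiable subexpr at path LRR: (0+y)
One SIMPLIFY step would give: ((((a*4)+(z+a))*((b*a)+y))*z)
-> NOT in normal form.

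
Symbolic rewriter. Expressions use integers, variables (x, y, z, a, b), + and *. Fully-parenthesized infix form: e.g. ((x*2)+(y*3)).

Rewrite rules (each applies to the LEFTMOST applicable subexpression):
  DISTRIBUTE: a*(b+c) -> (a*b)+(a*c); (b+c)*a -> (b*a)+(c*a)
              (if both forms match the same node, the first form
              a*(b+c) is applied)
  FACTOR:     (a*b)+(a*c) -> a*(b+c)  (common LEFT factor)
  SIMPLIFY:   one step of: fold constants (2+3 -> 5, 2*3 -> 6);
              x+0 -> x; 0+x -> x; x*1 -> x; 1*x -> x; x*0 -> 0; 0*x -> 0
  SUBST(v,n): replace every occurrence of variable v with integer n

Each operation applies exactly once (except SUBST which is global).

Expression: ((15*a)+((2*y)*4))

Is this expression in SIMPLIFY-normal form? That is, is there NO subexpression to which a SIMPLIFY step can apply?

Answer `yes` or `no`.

Expression: ((15*a)+((2*y)*4))
Scanning for simplifiable subexpressions (pre-order)...
  at root: ((15*a)+((2*y)*4)) (not simplifiable)
  at L: (15*a) (not simplifiable)
  at R: ((2*y)*4) (not simplifiable)
  at RL: (2*y) (not simplifiable)
Result: no simplifiable subexpression found -> normal form.

Answer: yes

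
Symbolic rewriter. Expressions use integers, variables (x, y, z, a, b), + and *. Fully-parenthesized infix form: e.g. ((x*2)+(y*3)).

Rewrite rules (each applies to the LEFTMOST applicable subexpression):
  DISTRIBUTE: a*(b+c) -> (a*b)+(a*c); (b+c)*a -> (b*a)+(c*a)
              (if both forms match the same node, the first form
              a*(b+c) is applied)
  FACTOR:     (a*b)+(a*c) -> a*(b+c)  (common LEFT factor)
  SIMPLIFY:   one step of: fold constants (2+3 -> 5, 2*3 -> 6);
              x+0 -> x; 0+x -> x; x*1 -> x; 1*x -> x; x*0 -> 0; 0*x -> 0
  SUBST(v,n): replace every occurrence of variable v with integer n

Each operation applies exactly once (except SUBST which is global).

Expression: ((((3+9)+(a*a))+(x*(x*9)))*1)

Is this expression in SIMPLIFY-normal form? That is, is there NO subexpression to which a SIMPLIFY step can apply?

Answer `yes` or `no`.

Expression: ((((3+9)+(a*a))+(x*(x*9)))*1)
Scanning for simplifiable subexpressions (pre-order)...
  at root: ((((3+9)+(a*a))+(x*(x*9)))*1) (SIMPLIFIABLE)
  at L: (((3+9)+(a*a))+(x*(x*9))) (not simplifiable)
  at LL: ((3+9)+(a*a)) (not simplifiable)
  at LLL: (3+9) (SIMPLIFIABLE)
  at LLR: (a*a) (not simplifiable)
  at LR: (x*(x*9)) (not simplifiable)
  at LRR: (x*9) (not simplifiable)
Found simplifiable subexpr at path root: ((((3+9)+(a*a))+(x*(x*9)))*1)
One SIMPLIFY step would give: (((3+9)+(a*a))+(x*(x*9)))
-> NOT in normal form.

Answer: no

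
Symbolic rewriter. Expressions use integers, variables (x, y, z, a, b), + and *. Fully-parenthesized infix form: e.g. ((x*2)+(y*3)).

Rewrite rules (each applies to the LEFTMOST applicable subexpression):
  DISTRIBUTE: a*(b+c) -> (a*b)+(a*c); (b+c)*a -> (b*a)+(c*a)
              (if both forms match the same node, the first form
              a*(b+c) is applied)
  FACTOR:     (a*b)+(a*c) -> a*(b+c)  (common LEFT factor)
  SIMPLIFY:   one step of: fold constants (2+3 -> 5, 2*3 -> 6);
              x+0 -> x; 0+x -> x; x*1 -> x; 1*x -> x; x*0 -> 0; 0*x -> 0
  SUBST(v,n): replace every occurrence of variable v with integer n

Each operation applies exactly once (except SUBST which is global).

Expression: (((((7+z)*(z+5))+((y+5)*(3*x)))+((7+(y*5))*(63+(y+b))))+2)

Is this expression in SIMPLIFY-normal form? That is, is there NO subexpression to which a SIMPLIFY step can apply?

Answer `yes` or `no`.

Answer: yes

Derivation:
Expression: (((((7+z)*(z+5))+((y+5)*(3*x)))+((7+(y*5))*(63+(y+b))))+2)
Scanning for simplifiable subexpressions (pre-order)...
  at root: (((((7+z)*(z+5))+((y+5)*(3*x)))+((7+(y*5))*(63+(y+b))))+2) (not simplifiable)
  at L: ((((7+z)*(z+5))+((y+5)*(3*x)))+((7+(y*5))*(63+(y+b)))) (not simplifiable)
  at LL: (((7+z)*(z+5))+((y+5)*(3*x))) (not simplifiable)
  at LLL: ((7+z)*(z+5)) (not simplifiable)
  at LLLL: (7+z) (not simplifiable)
  at LLLR: (z+5) (not simplifiable)
  at LLR: ((y+5)*(3*x)) (not simplifiable)
  at LLRL: (y+5) (not simplifiable)
  at LLRR: (3*x) (not simplifiable)
  at LR: ((7+(y*5))*(63+(y+b))) (not simplifiable)
  at LRL: (7+(y*5)) (not simplifiable)
  at LRLR: (y*5) (not simplifiable)
  at LRR: (63+(y+b)) (not simplifiable)
  at LRRR: (y+b) (not simplifiable)
Result: no simplifiable subexpression found -> normal form.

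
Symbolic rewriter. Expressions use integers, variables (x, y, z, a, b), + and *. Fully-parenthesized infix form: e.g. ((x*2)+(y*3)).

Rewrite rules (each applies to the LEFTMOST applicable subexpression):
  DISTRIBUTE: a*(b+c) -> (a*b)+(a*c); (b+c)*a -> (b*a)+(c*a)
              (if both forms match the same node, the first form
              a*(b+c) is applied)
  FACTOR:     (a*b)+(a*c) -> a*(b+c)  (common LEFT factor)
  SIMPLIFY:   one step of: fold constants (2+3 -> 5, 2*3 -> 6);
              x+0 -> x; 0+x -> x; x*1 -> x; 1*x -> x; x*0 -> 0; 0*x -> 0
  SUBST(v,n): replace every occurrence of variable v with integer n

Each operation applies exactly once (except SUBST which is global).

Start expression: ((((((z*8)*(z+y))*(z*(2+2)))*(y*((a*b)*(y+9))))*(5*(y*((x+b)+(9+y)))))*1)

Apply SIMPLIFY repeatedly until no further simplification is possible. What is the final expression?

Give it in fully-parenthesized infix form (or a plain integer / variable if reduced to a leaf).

Start: ((((((z*8)*(z+y))*(z*(2+2)))*(y*((a*b)*(y+9))))*(5*(y*((x+b)+(9+y)))))*1)
Step 1: at root: ((((((z*8)*(z+y))*(z*(2+2)))*(y*((a*b)*(y+9))))*(5*(y*((x+b)+(9+y)))))*1) -> (((((z*8)*(z+y))*(z*(2+2)))*(y*((a*b)*(y+9))))*(5*(y*((x+b)+(9+y))))); overall: ((((((z*8)*(z+y))*(z*(2+2)))*(y*((a*b)*(y+9))))*(5*(y*((x+b)+(9+y)))))*1) -> (((((z*8)*(z+y))*(z*(2+2)))*(y*((a*b)*(y+9))))*(5*(y*((x+b)+(9+y)))))
Step 2: at LLRR: (2+2) -> 4; overall: (((((z*8)*(z+y))*(z*(2+2)))*(y*((a*b)*(y+9))))*(5*(y*((x+b)+(9+y))))) -> (((((z*8)*(z+y))*(z*4))*(y*((a*b)*(y+9))))*(5*(y*((x+b)+(9+y)))))
Fixed point: (((((z*8)*(z+y))*(z*4))*(y*((a*b)*(y+9))))*(5*(y*((x+b)+(9+y)))))

Answer: (((((z*8)*(z+y))*(z*4))*(y*((a*b)*(y+9))))*(5*(y*((x+b)+(9+y)))))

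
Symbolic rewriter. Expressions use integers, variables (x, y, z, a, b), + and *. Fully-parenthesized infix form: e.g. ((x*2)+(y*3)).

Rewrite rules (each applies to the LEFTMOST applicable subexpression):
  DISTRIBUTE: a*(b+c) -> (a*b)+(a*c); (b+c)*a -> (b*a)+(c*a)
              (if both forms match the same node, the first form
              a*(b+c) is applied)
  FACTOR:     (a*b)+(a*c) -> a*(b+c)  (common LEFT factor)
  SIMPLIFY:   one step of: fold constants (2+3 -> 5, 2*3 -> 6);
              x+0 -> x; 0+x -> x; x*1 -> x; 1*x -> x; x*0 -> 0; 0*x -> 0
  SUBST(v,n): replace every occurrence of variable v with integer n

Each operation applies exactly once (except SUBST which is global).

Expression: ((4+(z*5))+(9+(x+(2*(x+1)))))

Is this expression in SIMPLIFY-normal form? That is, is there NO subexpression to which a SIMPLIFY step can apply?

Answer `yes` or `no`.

Expression: ((4+(z*5))+(9+(x+(2*(x+1)))))
Scanning for simplifiable subexpressions (pre-order)...
  at root: ((4+(z*5))+(9+(x+(2*(x+1))))) (not simplifiable)
  at L: (4+(z*5)) (not simplifiable)
  at LR: (z*5) (not simplifiable)
  at R: (9+(x+(2*(x+1)))) (not simplifiable)
  at RR: (x+(2*(x+1))) (not simplifiable)
  at RRR: (2*(x+1)) (not simplifiable)
  at RRRR: (x+1) (not simplifiable)
Result: no simplifiable subexpression found -> normal form.

Answer: yes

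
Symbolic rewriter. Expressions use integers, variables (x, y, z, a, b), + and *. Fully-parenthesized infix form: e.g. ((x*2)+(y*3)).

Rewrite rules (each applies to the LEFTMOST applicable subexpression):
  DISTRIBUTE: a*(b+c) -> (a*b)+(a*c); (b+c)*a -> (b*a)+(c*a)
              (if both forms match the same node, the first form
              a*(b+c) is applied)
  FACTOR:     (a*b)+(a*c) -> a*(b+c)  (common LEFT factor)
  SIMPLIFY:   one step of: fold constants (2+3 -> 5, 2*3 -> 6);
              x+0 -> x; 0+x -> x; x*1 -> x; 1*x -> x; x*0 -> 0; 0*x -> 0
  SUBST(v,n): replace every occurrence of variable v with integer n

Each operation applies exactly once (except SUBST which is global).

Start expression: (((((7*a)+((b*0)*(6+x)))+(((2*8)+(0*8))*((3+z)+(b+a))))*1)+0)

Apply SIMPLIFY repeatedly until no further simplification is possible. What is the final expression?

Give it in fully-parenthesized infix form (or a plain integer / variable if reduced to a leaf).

Answer: ((7*a)+(16*((3+z)+(b+a))))

Derivation:
Start: (((((7*a)+((b*0)*(6+x)))+(((2*8)+(0*8))*((3+z)+(b+a))))*1)+0)
Step 1: at root: (((((7*a)+((b*0)*(6+x)))+(((2*8)+(0*8))*((3+z)+(b+a))))*1)+0) -> ((((7*a)+((b*0)*(6+x)))+(((2*8)+(0*8))*((3+z)+(b+a))))*1); overall: (((((7*a)+((b*0)*(6+x)))+(((2*8)+(0*8))*((3+z)+(b+a))))*1)+0) -> ((((7*a)+((b*0)*(6+x)))+(((2*8)+(0*8))*((3+z)+(b+a))))*1)
Step 2: at root: ((((7*a)+((b*0)*(6+x)))+(((2*8)+(0*8))*((3+z)+(b+a))))*1) -> (((7*a)+((b*0)*(6+x)))+(((2*8)+(0*8))*((3+z)+(b+a)))); overall: ((((7*a)+((b*0)*(6+x)))+(((2*8)+(0*8))*((3+z)+(b+a))))*1) -> (((7*a)+((b*0)*(6+x)))+(((2*8)+(0*8))*((3+z)+(b+a))))
Step 3: at LRL: (b*0) -> 0; overall: (((7*a)+((b*0)*(6+x)))+(((2*8)+(0*8))*((3+z)+(b+a)))) -> (((7*a)+(0*(6+x)))+(((2*8)+(0*8))*((3+z)+(b+a))))
Step 4: at LR: (0*(6+x)) -> 0; overall: (((7*a)+(0*(6+x)))+(((2*8)+(0*8))*((3+z)+(b+a)))) -> (((7*a)+0)+(((2*8)+(0*8))*((3+z)+(b+a))))
Step 5: at L: ((7*a)+0) -> (7*a); overall: (((7*a)+0)+(((2*8)+(0*8))*((3+z)+(b+a)))) -> ((7*a)+(((2*8)+(0*8))*((3+z)+(b+a))))
Step 6: at RLL: (2*8) -> 16; overall: ((7*a)+(((2*8)+(0*8))*((3+z)+(b+a)))) -> ((7*a)+((16+(0*8))*((3+z)+(b+a))))
Step 7: at RLR: (0*8) -> 0; overall: ((7*a)+((16+(0*8))*((3+z)+(b+a)))) -> ((7*a)+((16+0)*((3+z)+(b+a))))
Step 8: at RL: (16+0) -> 16; overall: ((7*a)+((16+0)*((3+z)+(b+a)))) -> ((7*a)+(16*((3+z)+(b+a))))
Fixed point: ((7*a)+(16*((3+z)+(b+a))))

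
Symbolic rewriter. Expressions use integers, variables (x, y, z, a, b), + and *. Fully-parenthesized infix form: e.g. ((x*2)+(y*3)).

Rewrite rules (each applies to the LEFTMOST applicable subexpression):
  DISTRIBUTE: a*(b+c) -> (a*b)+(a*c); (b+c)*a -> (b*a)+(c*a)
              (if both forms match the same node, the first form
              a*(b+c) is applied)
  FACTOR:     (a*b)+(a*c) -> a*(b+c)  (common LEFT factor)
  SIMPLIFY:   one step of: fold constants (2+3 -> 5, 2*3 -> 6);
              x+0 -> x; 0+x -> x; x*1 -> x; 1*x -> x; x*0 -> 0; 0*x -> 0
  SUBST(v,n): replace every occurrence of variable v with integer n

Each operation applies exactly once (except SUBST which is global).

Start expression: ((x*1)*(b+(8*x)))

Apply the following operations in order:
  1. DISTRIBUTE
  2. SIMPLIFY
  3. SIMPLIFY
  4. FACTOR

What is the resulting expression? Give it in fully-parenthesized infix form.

Start: ((x*1)*(b+(8*x)))
Apply DISTRIBUTE at root (target: ((x*1)*(b+(8*x)))): ((x*1)*(b+(8*x))) -> (((x*1)*b)+((x*1)*(8*x)))
Apply SIMPLIFY at LL (target: (x*1)): (((x*1)*b)+((x*1)*(8*x))) -> ((x*b)+((x*1)*(8*x)))
Apply SIMPLIFY at RL (target: (x*1)): ((x*b)+((x*1)*(8*x))) -> ((x*b)+(x*(8*x)))
Apply FACTOR at root (target: ((x*b)+(x*(8*x)))): ((x*b)+(x*(8*x))) -> (x*(b+(8*x)))

Answer: (x*(b+(8*x)))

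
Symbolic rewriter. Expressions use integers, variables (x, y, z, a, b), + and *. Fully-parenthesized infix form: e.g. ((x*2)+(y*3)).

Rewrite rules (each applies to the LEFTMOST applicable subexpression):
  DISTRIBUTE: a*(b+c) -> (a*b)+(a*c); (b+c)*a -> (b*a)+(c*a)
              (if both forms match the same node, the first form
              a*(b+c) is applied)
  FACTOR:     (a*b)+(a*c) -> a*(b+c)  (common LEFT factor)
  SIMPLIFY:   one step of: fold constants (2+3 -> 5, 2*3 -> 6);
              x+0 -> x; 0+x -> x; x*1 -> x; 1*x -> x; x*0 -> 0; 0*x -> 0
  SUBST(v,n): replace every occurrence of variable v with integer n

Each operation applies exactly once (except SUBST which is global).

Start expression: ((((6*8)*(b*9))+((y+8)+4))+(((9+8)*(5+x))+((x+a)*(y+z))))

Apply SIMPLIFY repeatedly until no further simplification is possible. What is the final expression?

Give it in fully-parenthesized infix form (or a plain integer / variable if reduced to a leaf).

Start: ((((6*8)*(b*9))+((y+8)+4))+(((9+8)*(5+x))+((x+a)*(y+z))))
Step 1: at LLL: (6*8) -> 48; overall: ((((6*8)*(b*9))+((y+8)+4))+(((9+8)*(5+x))+((x+a)*(y+z)))) -> (((48*(b*9))+((y+8)+4))+(((9+8)*(5+x))+((x+a)*(y+z))))
Step 2: at RLL: (9+8) -> 17; overall: (((48*(b*9))+((y+8)+4))+(((9+8)*(5+x))+((x+a)*(y+z)))) -> (((48*(b*9))+((y+8)+4))+((17*(5+x))+((x+a)*(y+z))))
Fixed point: (((48*(b*9))+((y+8)+4))+((17*(5+x))+((x+a)*(y+z))))

Answer: (((48*(b*9))+((y+8)+4))+((17*(5+x))+((x+a)*(y+z))))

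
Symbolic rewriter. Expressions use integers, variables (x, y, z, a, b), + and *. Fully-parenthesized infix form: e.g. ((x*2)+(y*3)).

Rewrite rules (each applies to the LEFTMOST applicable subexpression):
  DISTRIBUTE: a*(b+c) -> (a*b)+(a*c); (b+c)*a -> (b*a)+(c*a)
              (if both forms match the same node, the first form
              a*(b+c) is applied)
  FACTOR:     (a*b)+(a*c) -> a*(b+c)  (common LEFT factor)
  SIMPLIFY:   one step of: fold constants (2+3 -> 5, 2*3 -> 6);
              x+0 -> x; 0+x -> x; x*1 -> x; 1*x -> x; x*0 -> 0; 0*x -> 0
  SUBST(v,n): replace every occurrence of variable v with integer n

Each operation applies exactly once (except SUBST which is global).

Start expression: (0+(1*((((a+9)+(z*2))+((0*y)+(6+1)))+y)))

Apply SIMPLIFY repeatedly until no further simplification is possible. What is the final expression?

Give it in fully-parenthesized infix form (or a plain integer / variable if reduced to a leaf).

Start: (0+(1*((((a+9)+(z*2))+((0*y)+(6+1)))+y)))
Step 1: at root: (0+(1*((((a+9)+(z*2))+((0*y)+(6+1)))+y))) -> (1*((((a+9)+(z*2))+((0*y)+(6+1)))+y)); overall: (0+(1*((((a+9)+(z*2))+((0*y)+(6+1)))+y))) -> (1*((((a+9)+(z*2))+((0*y)+(6+1)))+y))
Step 2: at root: (1*((((a+9)+(z*2))+((0*y)+(6+1)))+y)) -> ((((a+9)+(z*2))+((0*y)+(6+1)))+y); overall: (1*((((a+9)+(z*2))+((0*y)+(6+1)))+y)) -> ((((a+9)+(z*2))+((0*y)+(6+1)))+y)
Step 3: at LRL: (0*y) -> 0; overall: ((((a+9)+(z*2))+((0*y)+(6+1)))+y) -> ((((a+9)+(z*2))+(0+(6+1)))+y)
Step 4: at LR: (0+(6+1)) -> (6+1); overall: ((((a+9)+(z*2))+(0+(6+1)))+y) -> ((((a+9)+(z*2))+(6+1))+y)
Step 5: at LR: (6+1) -> 7; overall: ((((a+9)+(z*2))+(6+1))+y) -> ((((a+9)+(z*2))+7)+y)
Fixed point: ((((a+9)+(z*2))+7)+y)

Answer: ((((a+9)+(z*2))+7)+y)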